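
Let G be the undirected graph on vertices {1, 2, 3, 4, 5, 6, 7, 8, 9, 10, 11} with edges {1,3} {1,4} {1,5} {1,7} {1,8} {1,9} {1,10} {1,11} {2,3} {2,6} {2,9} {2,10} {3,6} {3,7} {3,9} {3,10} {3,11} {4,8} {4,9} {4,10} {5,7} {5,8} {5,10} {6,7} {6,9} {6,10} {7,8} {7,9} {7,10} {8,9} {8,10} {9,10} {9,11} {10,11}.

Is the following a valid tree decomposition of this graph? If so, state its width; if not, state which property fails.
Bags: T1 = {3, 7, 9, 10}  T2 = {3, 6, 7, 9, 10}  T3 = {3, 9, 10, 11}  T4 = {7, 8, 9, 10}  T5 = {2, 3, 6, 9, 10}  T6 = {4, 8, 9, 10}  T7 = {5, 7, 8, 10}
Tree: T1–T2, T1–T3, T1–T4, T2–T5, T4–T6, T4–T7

A tree decomposition must satisfy three properties: every vertex lies in some bag; for every edge, both endpoints lie together in some bag; and for every vertex, the bags containing it form a connected subtree. Here vertex 1 appears in no bag, so the decomposition is invalid.

No — vertex 1 appears in no bag.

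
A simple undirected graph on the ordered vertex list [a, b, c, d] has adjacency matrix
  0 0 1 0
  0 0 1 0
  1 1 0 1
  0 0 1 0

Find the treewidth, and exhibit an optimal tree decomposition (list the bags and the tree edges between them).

Treewidth 1.
One optimal decomposition is:
Bags: B1 = {b, c}  B2 = {a, c}  B3 = {c, d}
Tree: B1–B2, B2–B3

The largest bag has 2 vertices, giving width 1; this decomposition certifies tw(G) ≤ 1. Since G has at least one edge (e.g. c–b), it is not an edgeless graph, so tw(G) ≥ 1. Hence tw(G) = 1 exactly.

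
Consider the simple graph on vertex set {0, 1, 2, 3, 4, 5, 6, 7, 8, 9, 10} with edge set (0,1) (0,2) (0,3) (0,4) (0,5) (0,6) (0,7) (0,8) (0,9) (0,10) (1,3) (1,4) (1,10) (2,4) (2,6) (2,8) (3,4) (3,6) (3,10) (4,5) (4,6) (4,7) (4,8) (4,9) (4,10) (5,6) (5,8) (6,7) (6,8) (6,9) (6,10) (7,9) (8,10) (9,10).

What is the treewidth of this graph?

4

A width-4 tree decomposition is:
Bags: B1 = {0, 3, 4, 6, 10}  B2 = {0, 4, 6, 9, 10}  B3 = {0, 4, 6, 7, 9}  B4 = {0, 4, 6, 8, 10}  B5 = {0, 1, 3, 4, 10}  B6 = {0, 4, 5, 6, 8}  B7 = {0, 2, 4, 6, 8}
Tree: B1–B2, B2–B3, B2–B4, B1–B5, B4–B6, B4–B7
Each bag holds 5 vertices, so the decomposition has width 4, which upper-bounds the treewidth. For the lower bound, the 5 vertices {0, 1, 3, 4, 10} are pairwise adjacent, and any tree decomposition puts a clique entirely inside one bag — forcing width ≥ 4. Therefore the treewidth is 4.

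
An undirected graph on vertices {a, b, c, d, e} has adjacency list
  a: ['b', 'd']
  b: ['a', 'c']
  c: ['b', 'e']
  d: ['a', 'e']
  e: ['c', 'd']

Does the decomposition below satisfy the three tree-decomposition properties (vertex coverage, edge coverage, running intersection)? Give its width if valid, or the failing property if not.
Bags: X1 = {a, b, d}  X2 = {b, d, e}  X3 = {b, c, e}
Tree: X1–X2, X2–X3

Yes; width 2.

Every vertex of G appears in some bag (union = {a, b, c, d, e}); every edge is covered by a bag; and for each vertex v the set of bags containing v is connected in the bag tree. The decomposition is therefore valid. The largest bag has 3 vertices, so the width is 2.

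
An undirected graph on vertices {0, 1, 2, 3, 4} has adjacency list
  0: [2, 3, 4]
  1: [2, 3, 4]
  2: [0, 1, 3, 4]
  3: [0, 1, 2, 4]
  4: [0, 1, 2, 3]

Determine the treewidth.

A width-3 tree decomposition is:
Bags: B1 = {0, 2, 3, 4}  B2 = {1, 2, 3, 4}
Tree: B1–B2
Every bag has size at most 4, so the width is 4 − 1 = 3 and tw(G) ≤ 3. Conversely, {0, 2, 3, 4} is a clique of size 4, and the vertices of any clique must share a bag in every tree decomposition; so some bag has ≥ 4 vertices and tw(G) ≥ 3. Therefore the treewidth is 3.

3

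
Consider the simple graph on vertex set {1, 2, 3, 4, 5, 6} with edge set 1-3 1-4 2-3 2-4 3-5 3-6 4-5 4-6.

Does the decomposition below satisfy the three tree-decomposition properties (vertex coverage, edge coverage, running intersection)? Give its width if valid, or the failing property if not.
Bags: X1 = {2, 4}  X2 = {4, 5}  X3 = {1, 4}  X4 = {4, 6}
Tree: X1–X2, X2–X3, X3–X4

A tree decomposition must satisfy three properties: every vertex lies in some bag; for every edge, both endpoints lie together in some bag; and for every vertex, the bags containing it form a connected subtree. Here vertex 3 appears in no bag, so the decomposition is invalid.

No — vertex 3 appears in no bag.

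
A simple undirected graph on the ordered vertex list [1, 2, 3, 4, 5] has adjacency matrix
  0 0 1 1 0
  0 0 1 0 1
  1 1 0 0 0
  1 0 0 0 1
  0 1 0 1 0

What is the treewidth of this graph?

2

A width-2 tree decomposition is:
Bags: B1 = {2, 4, 5}  B2 = {2, 3, 4}  B3 = {1, 3, 4}
Tree: B1–B2, B2–B3
The largest bag has 3 vertices, giving width 2; this decomposition certifies tw(G) ≤ 2. The edges 4–5–2–3–1–4 form a cycle, so G is not a tree and its treewidth is at least 2. Hence tw(G) = 2 exactly.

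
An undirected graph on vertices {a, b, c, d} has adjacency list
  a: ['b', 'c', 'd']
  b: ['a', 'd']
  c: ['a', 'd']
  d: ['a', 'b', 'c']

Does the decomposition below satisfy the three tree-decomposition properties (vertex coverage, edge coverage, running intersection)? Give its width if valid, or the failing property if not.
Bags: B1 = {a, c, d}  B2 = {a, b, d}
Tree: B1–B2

Yes; width 2.

Every vertex of G appears in some bag (union = {a, b, c, d}); every edge is covered by a bag; and for each vertex v the set of bags containing v is connected in the bag tree. The decomposition is therefore valid. The largest bag has 3 vertices, so the width is 2.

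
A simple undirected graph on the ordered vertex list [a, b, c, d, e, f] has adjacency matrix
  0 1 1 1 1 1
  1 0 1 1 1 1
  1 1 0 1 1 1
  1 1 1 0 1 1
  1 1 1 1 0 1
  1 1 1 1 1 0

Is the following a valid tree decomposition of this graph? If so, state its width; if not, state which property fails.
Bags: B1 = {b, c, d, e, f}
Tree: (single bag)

A tree decomposition must satisfy three properties: every vertex lies in some bag; for every edge, both endpoints lie together in some bag; and for every vertex, the bags containing it form a connected subtree. Here vertex a appears in no bag, so the decomposition is invalid.

No — vertex a appears in no bag.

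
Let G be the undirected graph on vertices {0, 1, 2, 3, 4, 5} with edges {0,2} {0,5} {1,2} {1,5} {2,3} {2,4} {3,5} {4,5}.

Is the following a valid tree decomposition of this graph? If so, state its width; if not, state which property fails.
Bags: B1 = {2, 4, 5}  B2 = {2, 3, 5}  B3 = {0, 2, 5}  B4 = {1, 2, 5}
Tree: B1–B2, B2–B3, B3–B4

Vertex coverage: the bags together contain {0, 1, 2, 3, 4, 5}, the full vertex set. Edge coverage: each edge of G has both endpoints in at least one bag. Running intersection: for every vertex, the bags containing it form a connected subtree. All three properties hold, so this is a valid tree decomposition of width max|bag| − 1 = 2, and hence tw(G) ≤ 2.

Yes; width 2.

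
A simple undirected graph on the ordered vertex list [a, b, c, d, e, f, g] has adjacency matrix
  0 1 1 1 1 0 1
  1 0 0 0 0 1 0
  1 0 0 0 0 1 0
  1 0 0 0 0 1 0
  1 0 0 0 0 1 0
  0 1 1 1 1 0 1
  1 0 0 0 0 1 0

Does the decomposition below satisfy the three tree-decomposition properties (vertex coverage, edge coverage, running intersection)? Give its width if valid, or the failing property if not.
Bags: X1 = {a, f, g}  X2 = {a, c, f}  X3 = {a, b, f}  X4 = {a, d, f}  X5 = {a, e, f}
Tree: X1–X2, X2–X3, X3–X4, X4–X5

Checking the three conditions: (i) the bags cover all of {a, b, c, d, e, f, g}; (ii) for each edge, some bag contains both endpoints; (iii) the bags containing any fixed vertex form a subtree. All hold, so the decomposition is valid with width 3 − 1 = 2.

Yes; width 2.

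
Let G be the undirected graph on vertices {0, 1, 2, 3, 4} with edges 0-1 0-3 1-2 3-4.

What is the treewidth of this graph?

A width-1 tree decomposition is:
Bags: B1 = {3, 4}  B2 = {0, 3}  B3 = {0, 1}  B4 = {1, 2}
Tree: B1–B2, B2–B3, B3–B4
Each bag holds 2 vertices, so the decomposition has width 1, which upper-bounds the treewidth. Since G has at least one edge (e.g. 4–3), it is not an edgeless graph, so tw(G) ≥ 1. Hence tw(G) = 1 exactly.

1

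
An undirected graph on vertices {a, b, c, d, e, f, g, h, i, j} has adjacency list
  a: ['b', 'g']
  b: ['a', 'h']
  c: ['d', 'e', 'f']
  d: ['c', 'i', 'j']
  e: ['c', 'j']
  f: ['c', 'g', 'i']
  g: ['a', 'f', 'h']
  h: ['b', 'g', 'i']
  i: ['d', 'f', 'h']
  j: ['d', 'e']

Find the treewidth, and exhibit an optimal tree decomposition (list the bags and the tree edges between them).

Every bag has size at most 3, so the width is 3 − 1 = 2 and tw(G) ≤ 2. Since a–b–h–g–a is a cycle in G, G is not acyclic. Forests are exactly the graphs of treewidth ≤ 1, so tw(G) ≥ 2. Hence tw(G) = 2 exactly.

Treewidth 2.
Bags: B1 = {a, b, g}  B2 = {b, g, h}  B3 = {f, g, h}  B4 = {f, h, i}  B5 = {c, f, i}  B6 = {c, d, i}  B7 = {c, d, e}  B8 = {d, e, j}
Tree: B1–B2, B2–B3, B3–B4, B4–B5, B5–B6, B6–B7, B7–B8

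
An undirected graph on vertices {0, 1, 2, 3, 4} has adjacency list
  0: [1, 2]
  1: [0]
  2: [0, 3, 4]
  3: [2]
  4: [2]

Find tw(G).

1

A width-1 tree decomposition is:
Bags: B1 = {0, 2}  B2 = {2, 3}  B3 = {0, 1}  B4 = {2, 4}
Tree: B1–B2, B1–B3, B2–B4
The largest bag has 2 vertices, giving width 1; this decomposition certifies tw(G) ≤ 1. Since G has at least one edge (e.g. 2–0), it is not an edgeless graph, so tw(G) ≥ 1. The upper and lower bounds meet at 1, so that is the treewidth.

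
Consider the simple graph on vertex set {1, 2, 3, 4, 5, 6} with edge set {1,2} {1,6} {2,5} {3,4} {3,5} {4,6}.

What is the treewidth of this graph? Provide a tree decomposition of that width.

Treewidth 2.
Bags: B1 = {3, 4, 5}  B2 = {2, 4, 5}  B3 = {1, 2, 4}  B4 = {1, 4, 6}
Tree: B1–B2, B2–B3, B3–B4

Each bag holds 3 vertices, so the decomposition has width 2, which upper-bounds the treewidth. For the lower bound, G contains the cycle 4–3–5–2–1–6–4, so G is not a forest; only forests have treewidth ≤ 1, hence tw(G) ≥ 2. Hence tw(G) = 2 exactly.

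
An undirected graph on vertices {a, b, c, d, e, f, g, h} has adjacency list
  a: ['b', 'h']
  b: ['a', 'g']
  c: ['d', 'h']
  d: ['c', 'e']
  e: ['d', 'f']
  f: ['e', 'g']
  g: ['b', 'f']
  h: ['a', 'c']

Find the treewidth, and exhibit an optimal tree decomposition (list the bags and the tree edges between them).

The largest bag has 3 vertices, giving width 2; this decomposition certifies tw(G) ≤ 2. Since c–h–a–b–g–f–e–d–c is a cycle in G, G is not acyclic. Forests are exactly the graphs of treewidth ≤ 1, so tw(G) ≥ 2. Combining the bounds, tw(G) = 2.

Treewidth 2.
One optimal decomposition is:
Bags: B1 = {a, c, h}  B2 = {a, b, c}  B3 = {b, c, g}  B4 = {c, f, g}  B5 = {c, e, f}  B6 = {c, d, e}
Tree: B1–B2, B2–B3, B3–B4, B4–B5, B5–B6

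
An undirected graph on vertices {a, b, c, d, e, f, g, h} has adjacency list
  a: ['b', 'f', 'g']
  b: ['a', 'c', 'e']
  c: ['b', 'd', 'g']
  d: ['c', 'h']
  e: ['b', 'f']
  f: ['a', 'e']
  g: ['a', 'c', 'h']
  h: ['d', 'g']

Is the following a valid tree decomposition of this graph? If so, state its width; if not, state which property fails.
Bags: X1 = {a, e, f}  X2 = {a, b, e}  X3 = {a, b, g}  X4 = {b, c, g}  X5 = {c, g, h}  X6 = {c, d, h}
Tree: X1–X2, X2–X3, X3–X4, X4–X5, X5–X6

Yes; width 2.

Every vertex of G appears in some bag (union = {a, b, c, d, e, f, g, h}); every edge is covered by a bag; and for each vertex v the set of bags containing v is connected in the bag tree. The decomposition is therefore valid. The largest bag has 3 vertices, so the width is 2.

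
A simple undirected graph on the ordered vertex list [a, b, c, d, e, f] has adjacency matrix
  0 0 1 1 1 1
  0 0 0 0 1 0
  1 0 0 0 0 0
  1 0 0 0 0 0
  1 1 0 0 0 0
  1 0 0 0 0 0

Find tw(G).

A width-1 tree decomposition is:
Bags: B1 = {a, e}  B2 = {a, c}  B3 = {b, e}  B4 = {a, d}  B5 = {a, f}
Tree: B1–B2, B1–B3, B2–B4, B1–B5
Every bag has size at most 2, so the width is 2 − 1 = 1 and tw(G) ≤ 1. G has an edge, so its treewidth is at least 1. Hence tw(G) = 1 exactly.

1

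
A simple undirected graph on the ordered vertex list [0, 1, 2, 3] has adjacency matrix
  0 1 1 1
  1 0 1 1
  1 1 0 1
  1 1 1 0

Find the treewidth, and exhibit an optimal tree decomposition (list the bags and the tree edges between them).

Treewidth 3.
Bags: B1 = {0, 1, 2, 3}
Tree: (single bag)

With just one bag of size 4, the width is 4 − 1 = 3, so tw(G) ≤ 3. On the other hand G contains the 4-clique {0, 1, 2, 3}. A clique must lie in a single bag of any decomposition, so no decomposition can have width below 3. Therefore the treewidth is 3.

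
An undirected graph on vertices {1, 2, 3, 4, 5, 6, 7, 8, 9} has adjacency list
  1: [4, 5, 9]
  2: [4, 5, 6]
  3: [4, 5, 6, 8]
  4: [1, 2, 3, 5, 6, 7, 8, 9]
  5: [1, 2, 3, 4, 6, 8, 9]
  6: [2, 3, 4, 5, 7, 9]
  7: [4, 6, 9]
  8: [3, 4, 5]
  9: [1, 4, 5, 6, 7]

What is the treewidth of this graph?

A width-3 tree decomposition is:
Bags: B1 = {3, 4, 5, 6}  B2 = {4, 5, 6, 9}  B3 = {4, 6, 7, 9}  B4 = {1, 4, 5, 9}  B5 = {2, 4, 5, 6}  B6 = {3, 4, 5, 8}
Tree: B1–B2, B2–B3, B2–B4, B1–B5, B1–B6
Each bag holds 4 vertices, so the decomposition has width 3, which upper-bounds the treewidth. For the lower bound, the 4 vertices {3, 4, 5, 8} are pairwise adjacent, and any tree decomposition puts a clique entirely inside one bag — forcing width ≥ 3. Therefore the treewidth is 3.

3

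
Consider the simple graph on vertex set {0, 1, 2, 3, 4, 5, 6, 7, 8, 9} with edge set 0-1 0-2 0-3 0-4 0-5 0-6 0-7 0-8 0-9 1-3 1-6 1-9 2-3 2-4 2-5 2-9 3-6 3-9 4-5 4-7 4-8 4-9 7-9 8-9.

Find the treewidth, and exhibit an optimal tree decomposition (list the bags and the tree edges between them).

Every bag has size at most 4, so the width is 4 − 1 = 3 and tw(G) ≤ 3. Conversely, {0, 1, 3, 9} is a clique of size 4, and the vertices of any clique must share a bag in every tree decomposition; so some bag has ≥ 4 vertices and tw(G) ≥ 3. Combining the bounds, tw(G) = 3.

Treewidth 3.
One optimal decomposition is:
Bags: B1 = {0, 2, 3, 9}  B2 = {0, 2, 4, 9}  B3 = {0, 2, 4, 5}  B4 = {0, 1, 3, 9}  B5 = {0, 1, 3, 6}  B6 = {0, 4, 7, 9}  B7 = {0, 4, 8, 9}
Tree: B1–B2, B2–B3, B1–B4, B4–B5, B2–B6, B6–B7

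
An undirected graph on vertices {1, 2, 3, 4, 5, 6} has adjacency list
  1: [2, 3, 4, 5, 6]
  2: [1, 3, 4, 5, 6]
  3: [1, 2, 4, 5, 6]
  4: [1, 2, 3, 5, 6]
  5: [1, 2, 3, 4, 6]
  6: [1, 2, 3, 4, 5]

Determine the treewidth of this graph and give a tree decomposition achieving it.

A single bag containing all 6 vertices is trivially a valid decomposition of width 5. Conversely, {1, 2, 3, 4, 5, 6} is a clique of size 6, and the vertices of any clique must share a bag in every tree decomposition; so some bag has ≥ 6 vertices and tw(G) ≥ 5. Therefore the treewidth is 5.

Treewidth 5.
One optimal decomposition is:
Bags: B1 = {1, 2, 3, 4, 5, 6}
Tree: (single bag)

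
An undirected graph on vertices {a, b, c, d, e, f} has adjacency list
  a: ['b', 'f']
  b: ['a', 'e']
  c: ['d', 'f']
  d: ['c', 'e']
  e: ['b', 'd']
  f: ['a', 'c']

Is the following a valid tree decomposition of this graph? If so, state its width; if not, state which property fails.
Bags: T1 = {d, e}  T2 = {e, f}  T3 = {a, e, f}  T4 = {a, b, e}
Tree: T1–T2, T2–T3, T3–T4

A tree decomposition must satisfy three properties: every vertex lies in some bag; for every edge, both endpoints lie together in some bag; and for every vertex, the bags containing it form a connected subtree. Here vertex c appears in no bag, so the decomposition is invalid.

No — vertex c appears in no bag.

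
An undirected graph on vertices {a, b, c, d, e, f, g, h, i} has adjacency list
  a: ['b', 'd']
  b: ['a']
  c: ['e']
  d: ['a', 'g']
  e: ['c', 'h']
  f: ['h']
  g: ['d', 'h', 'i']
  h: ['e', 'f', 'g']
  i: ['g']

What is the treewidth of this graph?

A width-1 tree decomposition is:
Bags: B1 = {g, i}  B2 = {g, h}  B3 = {e, h}  B4 = {c, e}  B5 = {d, g}  B6 = {f, h}  B7 = {a, d}  B8 = {a, b}
Tree: B1–B2, B2–B3, B3–B4, B1–B5, B3–B6, B5–B7, B7–B8
Every bag has size at most 2, so the width is 2 − 1 = 1 and tw(G) ≤ 1. Any graph with an edge has treewidth ≥ 1, and G has the edge i–g. Therefore the treewidth is 1.

1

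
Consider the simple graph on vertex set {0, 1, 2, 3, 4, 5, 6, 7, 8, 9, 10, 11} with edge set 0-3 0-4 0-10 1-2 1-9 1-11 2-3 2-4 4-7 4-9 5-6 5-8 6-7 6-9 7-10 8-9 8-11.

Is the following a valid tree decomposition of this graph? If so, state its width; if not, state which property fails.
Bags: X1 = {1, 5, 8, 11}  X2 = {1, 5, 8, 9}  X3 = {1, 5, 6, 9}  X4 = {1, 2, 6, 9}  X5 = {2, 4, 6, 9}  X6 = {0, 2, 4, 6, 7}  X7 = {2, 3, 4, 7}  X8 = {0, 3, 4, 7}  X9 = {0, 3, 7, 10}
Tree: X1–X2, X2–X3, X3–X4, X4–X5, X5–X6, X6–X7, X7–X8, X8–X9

A tree decomposition must satisfy three properties: every vertex lies in some bag; for every edge, both endpoints lie together in some bag; and for every vertex, the bags containing it form a connected subtree. Here bags containing vertex 0 are not connected in the tree, so the decomposition is invalid.

No — bags containing vertex 0 are not connected in the tree.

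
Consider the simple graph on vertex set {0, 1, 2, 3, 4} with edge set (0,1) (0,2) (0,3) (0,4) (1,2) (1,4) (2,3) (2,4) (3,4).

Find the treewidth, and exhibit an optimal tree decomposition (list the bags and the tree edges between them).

Every bag has size at most 4, so the width is 4 − 1 = 3 and tw(G) ≤ 3. On the other hand G contains the 4-clique {0, 1, 2, 4}. A clique must lie in a single bag of any decomposition, so no decomposition can have width below 3. Combining the bounds, tw(G) = 3.

Treewidth 3.
One optimal decomposition is:
Bags: B1 = {0, 1, 2, 4}  B2 = {0, 2, 3, 4}
Tree: B1–B2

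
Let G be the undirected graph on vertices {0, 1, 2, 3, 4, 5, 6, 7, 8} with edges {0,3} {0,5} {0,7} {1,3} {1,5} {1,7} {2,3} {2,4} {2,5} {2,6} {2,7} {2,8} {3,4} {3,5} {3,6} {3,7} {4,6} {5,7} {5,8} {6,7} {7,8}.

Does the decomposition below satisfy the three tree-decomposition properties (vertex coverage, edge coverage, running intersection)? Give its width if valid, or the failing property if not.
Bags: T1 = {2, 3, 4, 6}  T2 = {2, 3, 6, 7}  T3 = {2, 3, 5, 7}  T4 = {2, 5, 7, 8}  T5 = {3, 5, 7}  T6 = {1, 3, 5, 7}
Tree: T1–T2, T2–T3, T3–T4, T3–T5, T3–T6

No — vertex 0 appears in no bag.

A tree decomposition must satisfy three properties: every vertex lies in some bag; for every edge, both endpoints lie together in some bag; and for every vertex, the bags containing it form a connected subtree. Here vertex 0 appears in no bag, so the decomposition is invalid.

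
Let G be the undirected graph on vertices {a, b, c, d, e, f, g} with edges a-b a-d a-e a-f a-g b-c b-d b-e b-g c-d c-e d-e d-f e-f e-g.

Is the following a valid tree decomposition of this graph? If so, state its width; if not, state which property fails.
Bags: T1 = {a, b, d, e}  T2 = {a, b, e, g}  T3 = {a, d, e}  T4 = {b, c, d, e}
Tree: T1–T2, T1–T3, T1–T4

No — vertex f appears in no bag.

A tree decomposition must satisfy three properties: every vertex lies in some bag; for every edge, both endpoints lie together in some bag; and for every vertex, the bags containing it form a connected subtree. Here vertex f appears in no bag, so the decomposition is invalid.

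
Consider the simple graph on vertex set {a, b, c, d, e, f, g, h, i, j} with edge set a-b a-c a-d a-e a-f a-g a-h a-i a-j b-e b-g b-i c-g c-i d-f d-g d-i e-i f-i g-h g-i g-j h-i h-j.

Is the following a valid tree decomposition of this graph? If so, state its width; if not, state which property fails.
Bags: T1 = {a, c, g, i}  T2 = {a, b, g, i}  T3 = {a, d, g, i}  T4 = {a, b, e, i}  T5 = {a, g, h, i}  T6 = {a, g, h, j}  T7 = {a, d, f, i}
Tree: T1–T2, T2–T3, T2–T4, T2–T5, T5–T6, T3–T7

Yes; width 3.

Checking the three conditions: (i) the bags cover all of {a, b, c, d, e, f, g, h, i, j}; (ii) for each edge, some bag contains both endpoints; (iii) the bags containing any fixed vertex form a subtree. All hold, so the decomposition is valid with width 4 − 1 = 3.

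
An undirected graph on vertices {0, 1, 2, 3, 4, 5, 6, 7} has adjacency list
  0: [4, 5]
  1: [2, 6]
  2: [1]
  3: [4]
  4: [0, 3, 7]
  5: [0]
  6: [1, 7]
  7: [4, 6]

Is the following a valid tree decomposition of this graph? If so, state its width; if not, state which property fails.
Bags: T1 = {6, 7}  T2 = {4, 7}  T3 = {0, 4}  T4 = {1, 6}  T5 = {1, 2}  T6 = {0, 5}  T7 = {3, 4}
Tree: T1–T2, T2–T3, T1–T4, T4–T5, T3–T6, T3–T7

Yes; width 1.

Every vertex of G appears in some bag (union = {0, 1, 2, 3, 4, 5, 6, 7}); every edge is covered by a bag; and for each vertex v the set of bags containing v is connected in the bag tree. The decomposition is therefore valid. The largest bag has 2 vertices, so the width is 1.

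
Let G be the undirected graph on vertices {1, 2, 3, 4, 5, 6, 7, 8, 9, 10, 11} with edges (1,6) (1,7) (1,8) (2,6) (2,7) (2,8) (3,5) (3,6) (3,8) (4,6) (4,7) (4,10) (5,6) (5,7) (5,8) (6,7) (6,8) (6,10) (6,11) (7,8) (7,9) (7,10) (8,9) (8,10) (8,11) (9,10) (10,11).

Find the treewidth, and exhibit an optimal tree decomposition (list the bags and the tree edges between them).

Treewidth 3.
Bags: B1 = {5, 6, 7, 8}  B2 = {6, 7, 8, 10}  B3 = {1, 6, 7, 8}  B4 = {7, 8, 9, 10}  B5 = {3, 5, 6, 8}  B6 = {2, 6, 7, 8}  B7 = {6, 8, 10, 11}  B8 = {4, 6, 7, 10}
Tree: B1–B2, B1–B3, B2–B4, B1–B5, B2–B6, B2–B7, B2–B8

Each bag holds 4 vertices, so the decomposition has width 3, which upper-bounds the treewidth. For the lower bound, the 4 vertices {7, 8, 9, 10} are pairwise adjacent, and any tree decomposition puts a clique entirely inside one bag — forcing width ≥ 3. Hence tw(G) = 3 exactly.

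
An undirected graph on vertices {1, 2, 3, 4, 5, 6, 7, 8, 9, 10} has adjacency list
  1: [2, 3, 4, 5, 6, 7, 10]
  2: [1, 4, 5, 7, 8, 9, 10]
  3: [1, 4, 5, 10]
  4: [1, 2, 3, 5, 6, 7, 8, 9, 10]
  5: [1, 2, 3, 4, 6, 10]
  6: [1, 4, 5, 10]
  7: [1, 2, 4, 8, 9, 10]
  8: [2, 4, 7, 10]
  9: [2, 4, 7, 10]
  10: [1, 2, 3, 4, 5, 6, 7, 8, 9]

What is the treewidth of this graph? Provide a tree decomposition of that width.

Treewidth 4.
One optimal decomposition is:
Bags: B1 = {1, 2, 4, 7, 10}  B2 = {1, 2, 4, 5, 10}  B3 = {2, 4, 7, 9, 10}  B4 = {2, 4, 7, 8, 10}  B5 = {1, 3, 4, 5, 10}  B6 = {1, 4, 5, 6, 10}
Tree: B1–B2, B1–B3, B1–B4, B2–B5, B5–B6

Every bag has size at most 5, so the width is 5 − 1 = 4 and tw(G) ≤ 4. For the lower bound, the 5 vertices {2, 4, 7, 8, 10} are pairwise adjacent, and any tree decomposition puts a clique entirely inside one bag — forcing width ≥ 4. Hence tw(G) = 4 exactly.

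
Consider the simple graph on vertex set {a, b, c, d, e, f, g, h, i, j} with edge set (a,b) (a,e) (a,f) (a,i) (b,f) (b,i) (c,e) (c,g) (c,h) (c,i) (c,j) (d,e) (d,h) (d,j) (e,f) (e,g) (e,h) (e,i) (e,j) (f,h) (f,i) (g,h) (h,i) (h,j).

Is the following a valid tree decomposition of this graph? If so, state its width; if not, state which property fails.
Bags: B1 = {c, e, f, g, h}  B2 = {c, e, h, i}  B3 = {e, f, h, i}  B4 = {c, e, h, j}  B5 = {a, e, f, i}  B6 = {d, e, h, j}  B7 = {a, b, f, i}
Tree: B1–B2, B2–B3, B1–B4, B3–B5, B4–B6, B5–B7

A tree decomposition must satisfy three properties: every vertex lies in some bag; for every edge, both endpoints lie together in some bag; and for every vertex, the bags containing it form a connected subtree. Here bags containing vertex f are not connected in the tree, so the decomposition is invalid.

No — bags containing vertex f are not connected in the tree.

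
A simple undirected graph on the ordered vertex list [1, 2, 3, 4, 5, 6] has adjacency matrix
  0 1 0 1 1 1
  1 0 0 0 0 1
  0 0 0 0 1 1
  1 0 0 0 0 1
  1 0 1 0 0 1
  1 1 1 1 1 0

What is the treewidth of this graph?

A width-2 tree decomposition is:
Bags: B1 = {1, 5, 6}  B2 = {1, 4, 6}  B3 = {3, 5, 6}  B4 = {1, 2, 6}
Tree: B1–B2, B1–B3, B2–B4
Each bag holds 3 vertices, so the decomposition has width 2, which upper-bounds the treewidth. Conversely, {1, 2, 6} is a clique of size 3, and the vertices of any clique must share a bag in every tree decomposition; so some bag has ≥ 3 vertices and tw(G) ≥ 2. Combining the bounds, tw(G) = 2.

2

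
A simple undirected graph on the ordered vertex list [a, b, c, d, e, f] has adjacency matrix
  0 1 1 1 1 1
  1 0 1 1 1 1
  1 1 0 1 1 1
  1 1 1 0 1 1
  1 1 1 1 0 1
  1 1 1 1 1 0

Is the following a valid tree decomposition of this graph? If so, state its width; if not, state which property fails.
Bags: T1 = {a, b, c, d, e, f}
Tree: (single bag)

Every vertex of G appears in some bag (union = {a, b, c, d, e, f}); every edge is covered by a bag; and for each vertex v the set of bags containing v is connected in the bag tree. The decomposition is therefore valid. The largest bag has 6 vertices, so the width is 5.

Yes; width 5.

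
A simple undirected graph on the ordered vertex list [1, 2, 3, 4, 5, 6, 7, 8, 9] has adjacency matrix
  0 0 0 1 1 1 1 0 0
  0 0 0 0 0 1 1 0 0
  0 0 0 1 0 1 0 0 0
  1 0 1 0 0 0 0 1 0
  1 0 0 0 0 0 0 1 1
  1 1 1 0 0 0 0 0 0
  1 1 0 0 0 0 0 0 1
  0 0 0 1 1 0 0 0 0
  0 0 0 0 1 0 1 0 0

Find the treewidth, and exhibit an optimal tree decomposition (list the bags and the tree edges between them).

Treewidth 3.
Bags: B1 = {5, 7, 8, 9}  B2 = {1, 5, 7, 8}  B3 = {1, 4, 7, 8}  B4 = {1, 2, 4, 7}  B5 = {1, 2, 4, 6}  B6 = {2, 3, 4, 6}
Tree: B1–B2, B2–B3, B3–B4, B4–B5, B5–B6

The largest bag has 4 vertices, giving width 3; this decomposition certifies tw(G) ≤ 3. For the lower bound: the 4 vertex sets {5,8,9}, {7}, {1}, {2,3,4,6} are disjoint, each induces a connected subgraph, and every pair is joined by at least one edge of G. Contracting each set to a single vertex therefore yields K_{4} as a minor, and since treewidth is minor-monotone, tw(G) ≥ tw(K_{4}) = 3. The upper and lower bounds meet at 3, so that is the treewidth.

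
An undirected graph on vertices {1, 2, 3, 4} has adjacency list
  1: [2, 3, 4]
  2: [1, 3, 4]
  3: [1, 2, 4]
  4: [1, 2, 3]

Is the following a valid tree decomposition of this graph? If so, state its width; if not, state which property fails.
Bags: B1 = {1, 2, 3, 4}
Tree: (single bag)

Every vertex of G appears in some bag (union = {1, 2, 3, 4}); every edge is covered by a bag; and for each vertex v the set of bags containing v is connected in the bag tree. The decomposition is therefore valid. The largest bag has 4 vertices, so the width is 3.

Yes; width 3.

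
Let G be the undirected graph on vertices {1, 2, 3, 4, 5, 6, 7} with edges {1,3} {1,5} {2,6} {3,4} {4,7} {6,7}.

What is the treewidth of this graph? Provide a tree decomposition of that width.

Treewidth 1.
One such decomposition:
Bags: B1 = {2, 6}  B2 = {6, 7}  B3 = {4, 7}  B4 = {3, 4}  B5 = {1, 3}  B6 = {1, 5}
Tree: B1–B2, B2–B3, B3–B4, B4–B5, B5–B6

Each bag holds 2 vertices, so the decomposition has width 1, which upper-bounds the treewidth. Any graph with an edge has treewidth ≥ 1, and G has the edge 2–6. Hence tw(G) = 1 exactly.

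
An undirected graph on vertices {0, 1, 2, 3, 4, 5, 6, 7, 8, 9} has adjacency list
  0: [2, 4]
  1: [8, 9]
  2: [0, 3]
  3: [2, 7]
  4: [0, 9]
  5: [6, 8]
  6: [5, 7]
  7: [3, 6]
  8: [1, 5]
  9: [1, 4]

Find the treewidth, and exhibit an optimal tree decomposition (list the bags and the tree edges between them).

Treewidth 2.
One optimal decomposition is:
Bags: B1 = {1, 5, 8}  B2 = {1, 5, 6}  B3 = {1, 6, 7}  B4 = {1, 3, 7}  B5 = {1, 2, 3}  B6 = {0, 1, 2}  B7 = {0, 1, 4}  B8 = {1, 4, 9}
Tree: B1–B2, B2–B3, B3–B4, B4–B5, B5–B6, B6–B7, B7–B8

Every bag has size at most 3, so the width is 3 − 1 = 2 and tw(G) ≤ 2. For the lower bound, G contains the cycle 1–8–5–6–7–3–2–0–4–9–1, so G is not a forest; only forests have treewidth ≤ 1, hence tw(G) ≥ 2. Hence tw(G) = 2 exactly.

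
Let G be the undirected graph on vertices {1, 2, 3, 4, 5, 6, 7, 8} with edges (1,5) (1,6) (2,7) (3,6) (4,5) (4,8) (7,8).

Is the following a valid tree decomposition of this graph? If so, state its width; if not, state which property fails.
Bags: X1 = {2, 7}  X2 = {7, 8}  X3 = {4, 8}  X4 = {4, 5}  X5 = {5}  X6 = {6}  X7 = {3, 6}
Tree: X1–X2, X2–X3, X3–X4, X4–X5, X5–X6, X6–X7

A tree decomposition must satisfy three properties: every vertex lies in some bag; for every edge, both endpoints lie together in some bag; and for every vertex, the bags containing it form a connected subtree. Here vertex 1 appears in no bag, so the decomposition is invalid.

No — vertex 1 appears in no bag.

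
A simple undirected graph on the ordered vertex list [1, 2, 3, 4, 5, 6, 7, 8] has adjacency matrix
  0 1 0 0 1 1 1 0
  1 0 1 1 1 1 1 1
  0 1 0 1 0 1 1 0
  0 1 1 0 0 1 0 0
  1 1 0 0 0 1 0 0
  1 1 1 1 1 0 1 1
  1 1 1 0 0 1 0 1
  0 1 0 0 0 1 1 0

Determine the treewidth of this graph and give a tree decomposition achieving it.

The largest bag has 4 vertices, giving width 3; this decomposition certifies tw(G) ≤ 3. Conversely, {2, 3, 4, 6} is a clique of size 4, and the vertices of any clique must share a bag in every tree decomposition; so some bag has ≥ 4 vertices and tw(G) ≥ 3. Combining the bounds, tw(G) = 3.

Treewidth 3.
One optimal decomposition is:
Bags: B1 = {1, 2, 6, 7}  B2 = {2, 6, 7, 8}  B3 = {2, 3, 6, 7}  B4 = {2, 3, 4, 6}  B5 = {1, 2, 5, 6}
Tree: B1–B2, B1–B3, B3–B4, B1–B5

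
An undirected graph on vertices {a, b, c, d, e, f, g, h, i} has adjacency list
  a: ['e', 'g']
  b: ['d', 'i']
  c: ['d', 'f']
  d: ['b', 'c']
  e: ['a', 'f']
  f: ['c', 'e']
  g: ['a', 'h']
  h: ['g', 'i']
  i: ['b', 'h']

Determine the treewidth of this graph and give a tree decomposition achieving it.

Every bag has size at most 3, so the width is 3 − 1 = 2 and tw(G) ≤ 2. Since g–a–e–f–c–d–b–i–h–g is a cycle in G, G is not acyclic. Forests are exactly the graphs of treewidth ≤ 1, so tw(G) ≥ 2. Hence tw(G) = 2 exactly.

Treewidth 2.
Bags: B1 = {a, e, g}  B2 = {e, f, g}  B3 = {c, f, g}  B4 = {c, d, g}  B5 = {b, d, g}  B6 = {b, g, i}  B7 = {g, h, i}
Tree: B1–B2, B2–B3, B3–B4, B4–B5, B5–B6, B6–B7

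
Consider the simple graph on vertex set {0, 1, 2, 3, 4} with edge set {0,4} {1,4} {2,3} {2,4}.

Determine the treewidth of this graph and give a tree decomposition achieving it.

Treewidth 1.
One optimal decomposition is:
Bags: B1 = {2, 4}  B2 = {0, 4}  B3 = {1, 4}  B4 = {2, 3}
Tree: B1–B2, B2–B3, B1–B4

Every bag has size at most 2, so the width is 2 − 1 = 1 and tw(G) ≤ 1. Since G has at least one edge (e.g. 4–2), it is not an edgeless graph, so tw(G) ≥ 1. Hence tw(G) = 1 exactly.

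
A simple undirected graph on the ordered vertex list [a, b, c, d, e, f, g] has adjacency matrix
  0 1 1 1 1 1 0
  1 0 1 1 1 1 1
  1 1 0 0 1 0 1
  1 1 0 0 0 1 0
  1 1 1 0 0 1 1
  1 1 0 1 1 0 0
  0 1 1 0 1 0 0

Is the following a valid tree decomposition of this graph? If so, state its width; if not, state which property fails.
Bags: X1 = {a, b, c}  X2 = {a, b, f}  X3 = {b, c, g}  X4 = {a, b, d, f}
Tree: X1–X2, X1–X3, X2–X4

No — vertex e appears in no bag.

A tree decomposition must satisfy three properties: every vertex lies in some bag; for every edge, both endpoints lie together in some bag; and for every vertex, the bags containing it form a connected subtree. Here vertex e appears in no bag, so the decomposition is invalid.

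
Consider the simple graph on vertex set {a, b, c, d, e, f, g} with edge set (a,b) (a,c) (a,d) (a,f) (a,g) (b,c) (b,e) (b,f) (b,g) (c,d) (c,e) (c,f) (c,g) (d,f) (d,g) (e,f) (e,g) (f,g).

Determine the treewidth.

A width-4 tree decomposition is:
Bags: B1 = {a, b, c, f, g}  B2 = {a, c, d, f, g}  B3 = {b, c, e, f, g}
Tree: B1–B2, B1–B3
The largest bag has 5 vertices, giving width 4; this decomposition certifies tw(G) ≤ 4. On the other hand G contains the 5-clique {b, c, e, f, g}. A clique must lie in a single bag of any decomposition, so no decomposition can have width below 4. The upper and lower bounds meet at 4, so that is the treewidth.

4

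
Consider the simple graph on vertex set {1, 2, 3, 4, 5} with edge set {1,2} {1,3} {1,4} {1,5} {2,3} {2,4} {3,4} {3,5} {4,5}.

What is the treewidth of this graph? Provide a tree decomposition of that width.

Treewidth 3.
One such decomposition:
Bags: B1 = {1, 3, 4, 5}  B2 = {1, 2, 3, 4}
Tree: B1–B2

The largest bag has 4 vertices, giving width 3; this decomposition certifies tw(G) ≤ 3. For the lower bound, the 4 vertices {1, 2, 3, 4} are pairwise adjacent, and any tree decomposition puts a clique entirely inside one bag — forcing width ≥ 3. The upper and lower bounds meet at 3, so that is the treewidth.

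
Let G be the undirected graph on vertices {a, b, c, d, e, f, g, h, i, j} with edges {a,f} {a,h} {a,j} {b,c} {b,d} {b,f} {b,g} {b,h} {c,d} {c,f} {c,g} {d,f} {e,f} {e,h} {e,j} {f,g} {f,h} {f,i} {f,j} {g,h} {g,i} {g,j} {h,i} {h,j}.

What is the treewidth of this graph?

A width-3 tree decomposition is:
Bags: B1 = {b, c, d, f}  B2 = {b, c, f, g}  B3 = {b, f, g, h}  B4 = {f, g, h, j}  B5 = {f, g, h, i}  B6 = {a, f, h, j}  B7 = {e, f, h, j}
Tree: B1–B2, B2–B3, B3–B4, B3–B5, B4–B6, B4–B7
Each bag holds 4 vertices, so the decomposition has width 3, which upper-bounds the treewidth. Conversely, {b, c, d, f} is a clique of size 4, and the vertices of any clique must share a bag in every tree decomposition; so some bag has ≥ 4 vertices and tw(G) ≥ 3. Therefore the treewidth is 3.

3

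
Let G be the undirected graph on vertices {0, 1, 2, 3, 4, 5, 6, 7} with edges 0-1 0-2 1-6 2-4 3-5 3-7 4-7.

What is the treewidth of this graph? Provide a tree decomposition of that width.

Treewidth 1.
One such decomposition:
Bags: B1 = {3, 5}  B2 = {3, 7}  B3 = {4, 7}  B4 = {2, 4}  B5 = {0, 2}  B6 = {0, 1}  B7 = {1, 6}
Tree: B1–B2, B2–B3, B3–B4, B4–B5, B5–B6, B6–B7

The largest bag has 2 vertices, giving width 1; this decomposition certifies tw(G) ≤ 1. G has an edge, so its treewidth is at least 1. Hence tw(G) = 1 exactly.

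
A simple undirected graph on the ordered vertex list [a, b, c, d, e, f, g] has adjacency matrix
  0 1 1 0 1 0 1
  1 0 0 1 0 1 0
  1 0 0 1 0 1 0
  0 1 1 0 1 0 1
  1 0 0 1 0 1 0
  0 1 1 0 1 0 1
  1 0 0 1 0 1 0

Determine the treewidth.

A width-3 tree decomposition is:
Bags: B1 = {a, d, e, f}  B2 = {a, b, d, f}  B3 = {a, c, d, f}  B4 = {a, d, f, g}
Tree: B1–B2, B2–B3, B3–B4
Every bag has size at most 4, so the width is 4 − 1 = 3 and tw(G) ≤ 3. For the lower bound: the 4 vertex sets {d,e}, {a,b}, {f}, {c} are disjoint, each induces a connected subgraph, and every pair is joined by at least one edge of G. Contracting each set to a single vertex therefore yields K_{4} as a minor, and since treewidth is minor-monotone, tw(G) ≥ tw(K_{4}) = 3. Therefore the treewidth is 3.

3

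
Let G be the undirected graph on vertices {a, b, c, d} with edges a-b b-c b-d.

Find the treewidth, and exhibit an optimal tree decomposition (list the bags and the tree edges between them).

Treewidth 1.
One optimal decomposition is:
Bags: B1 = {a, b}  B2 = {b, c}  B3 = {b, d}
Tree: B1–B2, B2–B3

The largest bag has 2 vertices, giving width 1; this decomposition certifies tw(G) ≤ 1. G has an edge, so its treewidth is at least 1. The upper and lower bounds meet at 1, so that is the treewidth.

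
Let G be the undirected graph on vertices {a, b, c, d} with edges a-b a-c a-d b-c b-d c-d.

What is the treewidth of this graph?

3

A width-3 tree decomposition is:
Bags: B1 = {a, b, c, d}
Tree: (single bag)
With just one bag of size 4, the width is 4 − 1 = 3, so tw(G) ≤ 3. Conversely, {a, b, c, d} is a clique of size 4, and the vertices of any clique must share a bag in every tree decomposition; so some bag has ≥ 4 vertices and tw(G) ≥ 3. Hence tw(G) = 3 exactly.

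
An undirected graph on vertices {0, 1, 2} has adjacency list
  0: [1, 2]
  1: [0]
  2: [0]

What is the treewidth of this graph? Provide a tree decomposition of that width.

The largest bag has 2 vertices, giving width 1; this decomposition certifies tw(G) ≤ 1. Since G has at least one edge (e.g. 0–2), it is not an edgeless graph, so tw(G) ≥ 1. The upper and lower bounds meet at 1, so that is the treewidth.

Treewidth 1.
One such decomposition:
Bags: B1 = {0, 2}  B2 = {0, 1}
Tree: B1–B2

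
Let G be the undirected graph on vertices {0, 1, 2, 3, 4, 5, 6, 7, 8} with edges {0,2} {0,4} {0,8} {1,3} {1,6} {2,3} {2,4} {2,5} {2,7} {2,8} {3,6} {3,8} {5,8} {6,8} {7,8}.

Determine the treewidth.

2

A width-2 tree decomposition is:
Bags: B1 = {2, 3, 8}  B2 = {3, 6, 8}  B3 = {2, 5, 8}  B4 = {1, 3, 6}  B5 = {0, 2, 8}  B6 = {2, 7, 8}  B7 = {0, 2, 4}
Tree: B1–B2, B1–B3, B2–B4, B3–B5, B3–B6, B5–B7
Every bag has size at most 3, so the width is 3 − 1 = 2 and tw(G) ≤ 2. Conversely, {1, 3, 6} is a clique of size 3, and the vertices of any clique must share a bag in every tree decomposition; so some bag has ≥ 3 vertices and tw(G) ≥ 2. Therefore the treewidth is 2.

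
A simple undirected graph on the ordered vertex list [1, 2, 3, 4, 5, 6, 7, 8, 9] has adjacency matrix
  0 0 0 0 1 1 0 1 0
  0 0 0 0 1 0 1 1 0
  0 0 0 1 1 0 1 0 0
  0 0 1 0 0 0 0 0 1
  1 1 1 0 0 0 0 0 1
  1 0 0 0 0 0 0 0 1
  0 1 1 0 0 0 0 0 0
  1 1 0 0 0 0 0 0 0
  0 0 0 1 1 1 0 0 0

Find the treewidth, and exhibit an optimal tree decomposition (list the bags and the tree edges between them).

Treewidth 3.
Bags: B1 = {1, 2, 6, 8}  B2 = {1, 2, 5, 6}  B3 = {2, 5, 6, 9}  B4 = {2, 5, 7, 9}  B5 = {3, 5, 7, 9}  B6 = {3, 4, 7, 9}
Tree: B1–B2, B2–B3, B3–B4, B4–B5, B5–B6

The largest bag has 4 vertices, giving width 3; this decomposition certifies tw(G) ≤ 3. For the lower bound: the 4 vertex sets {1,6,8}, {2}, {5}, {3,4,7,9} are disjoint, each induces a connected subgraph, and every pair is joined by at least one edge of G. Contracting each set to a single vertex therefore yields K_{4} as a minor, and since treewidth is minor-monotone, tw(G) ≥ tw(K_{4}) = 3. Therefore the treewidth is 3.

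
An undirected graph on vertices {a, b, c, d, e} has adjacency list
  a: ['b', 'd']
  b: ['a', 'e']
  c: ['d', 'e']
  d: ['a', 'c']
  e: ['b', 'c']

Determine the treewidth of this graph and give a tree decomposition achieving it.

Each bag holds 3 vertices, so the decomposition has width 2, which upper-bounds the treewidth. The edges e–b–a–d–c–e form a cycle, so G is not a tree and its treewidth is at least 2. The upper and lower bounds meet at 2, so that is the treewidth.

Treewidth 2.
One optimal decomposition is:
Bags: B1 = {a, b, e}  B2 = {a, d, e}  B3 = {c, d, e}
Tree: B1–B2, B2–B3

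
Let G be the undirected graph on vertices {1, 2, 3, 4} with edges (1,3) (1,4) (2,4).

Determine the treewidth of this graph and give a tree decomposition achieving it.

Every bag has size at most 2, so the width is 2 − 1 = 1 and tw(G) ≤ 1. Any graph with an edge has treewidth ≥ 1, and G has the edge 3–1. Therefore the treewidth is 1.

Treewidth 1.
Bags: B1 = {1, 3}  B2 = {1, 4}  B3 = {2, 4}
Tree: B1–B2, B2–B3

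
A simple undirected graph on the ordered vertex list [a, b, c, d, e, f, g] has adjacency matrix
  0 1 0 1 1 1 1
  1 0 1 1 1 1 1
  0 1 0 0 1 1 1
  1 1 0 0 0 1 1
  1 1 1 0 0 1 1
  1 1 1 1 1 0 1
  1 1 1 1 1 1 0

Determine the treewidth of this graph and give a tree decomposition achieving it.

Treewidth 4.
Bags: B1 = {a, b, e, f, g}  B2 = {b, c, e, f, g}  B3 = {a, b, d, f, g}
Tree: B1–B2, B1–B3

Each bag holds 5 vertices, so the decomposition has width 4, which upper-bounds the treewidth. On the other hand G contains the 5-clique {a, b, d, f, g}. A clique must lie in a single bag of any decomposition, so no decomposition can have width below 4. Therefore the treewidth is 4.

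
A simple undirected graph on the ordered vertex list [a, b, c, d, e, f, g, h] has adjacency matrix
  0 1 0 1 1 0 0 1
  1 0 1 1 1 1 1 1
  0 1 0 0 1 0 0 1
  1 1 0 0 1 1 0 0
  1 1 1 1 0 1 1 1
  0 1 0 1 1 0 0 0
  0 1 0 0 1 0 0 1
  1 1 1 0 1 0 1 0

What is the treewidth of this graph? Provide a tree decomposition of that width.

Treewidth 3.
Bags: B1 = {b, d, e, f}  B2 = {a, b, d, e}  B3 = {a, b, e, h}  B4 = {b, c, e, h}  B5 = {b, e, g, h}
Tree: B1–B2, B2–B3, B3–B4, B4–B5

Each bag holds 4 vertices, so the decomposition has width 3, which upper-bounds the treewidth. On the other hand G contains the 4-clique {a, b, d, e}. A clique must lie in a single bag of any decomposition, so no decomposition can have width below 3. Combining the bounds, tw(G) = 3.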